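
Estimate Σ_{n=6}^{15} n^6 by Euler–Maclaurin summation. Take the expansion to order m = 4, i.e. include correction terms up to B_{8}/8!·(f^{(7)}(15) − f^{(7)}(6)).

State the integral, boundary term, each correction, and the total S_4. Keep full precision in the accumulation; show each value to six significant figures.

S_4 ≈ 3.04624e+07

∫_6^15 x^6 dx evaluates to 2.43685e+07.
½[f(6) + f(15)] = ½[46656.0 + 1.13906e+07] = 5.71864e+06.
So far: 3.00871e+07.
Order-1 term: 1/12 · (4.55625e+06 − 46656.0) = 375800.
After k=1: 3.04629e+07.
Order-2 term: −1/720 · (405000 − 25920.0) = -526.500.
After k=2: 3.04624e+07.
Order-3 term: 1/30240 · (10800.0 − 4320.00) = 0.214286.
After k=3: 3.04624e+07.
Order-4 term: −1/1209600 · (0.00000 − 0.00000) = 0.00000.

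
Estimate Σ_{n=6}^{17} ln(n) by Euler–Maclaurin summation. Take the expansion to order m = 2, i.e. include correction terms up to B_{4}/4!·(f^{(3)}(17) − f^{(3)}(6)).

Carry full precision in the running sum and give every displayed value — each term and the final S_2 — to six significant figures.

S_2 ≈ 28.7176

∫_6^17 ln(x) dx evaluates to 26.4141.
Endpoint term: (f(6) + f(17))/2 = (1.79176 + 2.83321)/2 = 2.31249.
So far: 28.7266.
Order-1 term: 1/12 · (0.0588235 − 0.166667) = -0.00898693.
Running total after k=1: 28.7176.
Order-2 term: −1/720 · (0.000407083 − 0.00925926) = 1.22947e-05.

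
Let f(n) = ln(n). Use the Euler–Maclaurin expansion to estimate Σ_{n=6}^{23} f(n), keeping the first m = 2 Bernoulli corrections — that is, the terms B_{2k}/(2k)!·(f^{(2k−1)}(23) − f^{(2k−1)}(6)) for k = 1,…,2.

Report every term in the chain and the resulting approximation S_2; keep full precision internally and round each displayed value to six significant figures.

Integral: ∫_6^23 ln(x) dx = 44.3658.
Endpoint term: (f(6) + f(23))/2 = (1.79176 + 3.13549)/2 = 2.46363.
Integral + boundary = 46.8294.
Correction k=1: B_{2}/2! · (f^{(1)}(23) − f^{(1)}(6)) = 1/12 · (0.0434783 − 0.166667) = -0.0102657.
After k=1: 46.8192.
Correction k=2: B_{4}/4! · (f^{(3)}(23) − f^{(3)}(6)) = −1/720 · (0.000164379 − 0.00925926) = 1.26318e-05.

S_2 ≈ 46.8192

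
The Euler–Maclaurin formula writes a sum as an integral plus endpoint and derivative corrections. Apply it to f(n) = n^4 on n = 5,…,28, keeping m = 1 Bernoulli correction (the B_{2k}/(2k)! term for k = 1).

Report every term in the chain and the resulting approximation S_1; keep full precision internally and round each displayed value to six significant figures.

S_1 ≈ 3.75636e+06

The integral term ∫_5^28 x^4 dx = 3.44145e+06.
Boundary: ½(f(5) + f(28)) = ½(625.000 + 614656) = 307640.
Running total after boundary: 3.74909e+06.
Correction k=1: B_{2}/2! · (f^{(1)}(28) − f^{(1)}(5)) = 1/12 · (87808.0 − 500.000) = 7275.67.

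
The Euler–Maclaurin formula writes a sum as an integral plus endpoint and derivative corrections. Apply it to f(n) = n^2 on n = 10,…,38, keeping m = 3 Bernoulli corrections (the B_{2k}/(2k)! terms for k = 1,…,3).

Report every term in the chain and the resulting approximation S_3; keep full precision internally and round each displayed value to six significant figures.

The integral term ∫_10^38 x^2 dx = 17957.3.
½[f(10) + f(38)] = ½[100.000 + 1444.00] = 772.000.
Integral + boundary = 18729.3.
Correction k=1: B_{2}/2! · (f^{(1)}(38) − f^{(1)}(10)) = 1/12 · (76.0000 − 20.0000) = 4.66667.
Running total after k=1: 18734.0.
Correction k=2: B_{4}/4! · (f^{(3)}(38) − f^{(3)}(10)) = −1/720 · (0.00000 − 0.00000) = 0.00000.
Running total after k=2: 18734.0.
Correction k=3: B_{6}/6! · (f^{(5)}(38) − f^{(5)}(10)) = 1/30240 · (0.00000 − 0.00000) = 0.00000.

S_3 ≈ 18734.0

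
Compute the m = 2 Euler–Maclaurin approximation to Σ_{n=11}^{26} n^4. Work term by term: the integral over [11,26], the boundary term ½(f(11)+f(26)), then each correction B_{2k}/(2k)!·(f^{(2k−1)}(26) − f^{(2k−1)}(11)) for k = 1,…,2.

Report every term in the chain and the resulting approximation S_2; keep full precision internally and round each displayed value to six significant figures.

S_2 ≈ 2.58529e+06

Integral: ∫_11^26 x^4 dx = 2.34406e+06.
Endpoint term: (f(11) + f(26))/2 = (14641.0 + 456976)/2 = 235808.
Running total after boundary: 2.57987e+06.
Correction k=1: B_{2}/2! · (f^{(1)}(26) − f^{(1)}(11)) = 1/12 · (70304.0 − 5324.00) = 5415.00.
After k=1: 2.58529e+06.
Correction k=2: B_{4}/4! · (f^{(3)}(26) − f^{(3)}(11)) = −1/720 · (624.000 − 264.000) = -0.500000.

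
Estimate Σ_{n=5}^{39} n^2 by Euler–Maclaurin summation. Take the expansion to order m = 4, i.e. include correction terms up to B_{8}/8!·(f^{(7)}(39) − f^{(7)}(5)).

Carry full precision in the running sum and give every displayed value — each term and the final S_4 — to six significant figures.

∫_5^39 x^2 dx evaluates to 19731.3.
Boundary: ½(f(5) + f(39)) = ½(25.0000 + 1521.00) = 773.000.
Integral + boundary = 20504.3.
k=1: B_{2}/(2)! × [f^{(1)}(39) − f^{(1)}(5)] = 1/12 × (78.0000 − 10.0000) = 5.66667.
After k=1: 20510.0.
k=2: B_{4}/(4)! × [f^{(3)}(39) − f^{(3)}(5)] = −1/720 × (0.00000 − 0.00000) = 0.00000.
After k=2: 20510.0.
k=3: B_{6}/(6)! × [f^{(5)}(39) − f^{(5)}(5)] = 1/30240 × (0.00000 − 0.00000) = 0.00000.
After k=3: 20510.0.
k=4: B_{8}/(8)! × [f^{(7)}(39) − f^{(7)}(5)] = −1/1209600 × (0.00000 − 0.00000) = 0.00000.

S_4 ≈ 20510.0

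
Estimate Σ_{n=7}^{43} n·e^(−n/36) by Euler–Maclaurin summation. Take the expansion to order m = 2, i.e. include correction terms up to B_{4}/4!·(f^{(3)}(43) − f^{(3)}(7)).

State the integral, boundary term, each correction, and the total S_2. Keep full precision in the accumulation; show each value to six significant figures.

∫_7^43 x·e^(−x/36) dx evaluates to 413.087.
Endpoint term: (f(7) + f(43))/2 = (5.76304 + 13.0235)/2 = 9.39327.
Integral + boundary = 422.481.
Order-1 term: 1/12 · (-0.0588918 − 0.663207) = -0.0601749.
After k=1: 422.421.
Order-2 term: −1/720 · (0.000421954 − 0.00178225) = 1.88929e-06.

S_2 ≈ 422.421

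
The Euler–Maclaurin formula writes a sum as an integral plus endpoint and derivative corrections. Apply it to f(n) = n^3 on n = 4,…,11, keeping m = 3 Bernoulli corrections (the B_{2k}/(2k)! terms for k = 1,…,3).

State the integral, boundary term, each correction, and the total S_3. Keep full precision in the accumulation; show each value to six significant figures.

Integral: ∫_4^11 x^3 dx = 3596.25.
Endpoint term: (f(4) + f(11))/2 = (64.0000 + 1331.00)/2 = 697.500.
So far: 4293.75.
Correction k=1: B_{2}/2! · (f^{(1)}(11) − f^{(1)}(4)) = 1/12 · (363.000 − 48.0000) = 26.2500.
Partial sum through k=1: 4320.00.
Correction k=2: B_{4}/4! · (f^{(3)}(11) − f^{(3)}(4)) = −1/720 · (6.00000 − 6.00000) = 0.00000.
Partial sum through k=2: 4320.00.
Correction k=3: B_{6}/6! · (f^{(5)}(11) − f^{(5)}(4)) = 1/30240 · (0.00000 − 0.00000) = 0.00000.

S_3 ≈ 4320.00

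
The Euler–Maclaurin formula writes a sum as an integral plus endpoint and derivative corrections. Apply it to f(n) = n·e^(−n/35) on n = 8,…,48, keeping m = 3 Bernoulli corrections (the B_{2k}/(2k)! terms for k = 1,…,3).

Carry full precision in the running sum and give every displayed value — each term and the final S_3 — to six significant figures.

Integral: ∫_8^48 x·e^(−x/35) dx = 460.356.
Endpoint term: (f(8) + f(48))/2 = (6.36536 + 12.1797)/2 = 9.27254.
Integral + boundary = 469.628.
Order-1 term: 1/12 · (-0.0942478 − 0.613802) = -0.0590042.
Running total after k=1: 469.569.
Order-2 term: −1/720 · (0.000337339 − 0.00180012) = 2.03163e-06.
Running total after k=2: 469.569.
Order-3 term: 1/30240 · (6.13564e-07 − 2.52993e-06) = -6.33720e-11.

S_3 ≈ 469.569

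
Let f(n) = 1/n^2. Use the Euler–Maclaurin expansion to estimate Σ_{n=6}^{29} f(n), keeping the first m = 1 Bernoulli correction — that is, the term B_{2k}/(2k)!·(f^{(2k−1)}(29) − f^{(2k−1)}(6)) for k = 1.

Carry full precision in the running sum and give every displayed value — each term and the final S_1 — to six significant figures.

S_1 ≈ 0.147432

The integral term ∫_6^29 1/x^2 dx = 0.132184.
Endpoint term: (f(6) + f(29))/2 = (0.0277778 + 0.00118906)/2 = 0.0144834.
So far: 0.146667.
Correction k=1: B_{2}/2! · (f^{(1)}(29) − f^{(1)}(6)) = 1/12 · (-8.20042e-05 − (-0.00925926)) = 0.000764771.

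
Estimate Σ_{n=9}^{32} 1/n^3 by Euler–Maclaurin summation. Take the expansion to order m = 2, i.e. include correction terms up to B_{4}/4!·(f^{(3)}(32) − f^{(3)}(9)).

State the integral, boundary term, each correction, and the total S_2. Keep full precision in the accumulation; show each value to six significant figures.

∫_9^32 1/x^3 dx evaluates to 0.00568456.
½[f(9) + f(32)] = ½[0.00137174 + 3.05176e-05] = 0.000701130.
So far: 0.00638569.
k=1: B_{2}/(2)! × [f^{(1)}(32) − f^{(1)}(9)] = 1/12 × (-2.86102e-06 − (-0.000457247)) = 3.78655e-05.
Running total after k=1: 0.00642355.
k=2: B_{4}/(4)! × [f^{(3)}(32) − f^{(3)}(9)] = −1/720 × (-5.58794e-08 − (-0.000112901)) = -1.56729e-07.

S_2 ≈ 0.00642340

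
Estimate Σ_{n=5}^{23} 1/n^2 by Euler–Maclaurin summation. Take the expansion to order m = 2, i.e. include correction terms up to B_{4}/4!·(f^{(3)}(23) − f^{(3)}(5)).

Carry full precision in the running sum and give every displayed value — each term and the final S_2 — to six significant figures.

S_2 ≈ 0.178776

∫_5^23 1/x^2 dx evaluates to 0.156522.
Boundary: ½(f(5) + f(23)) = ½(0.0400000 + 0.00189036) = 0.0209452.
Running total after boundary: 0.177467.
k=1: B_{2}/(2)! × [f^{(1)}(23) − f^{(1)}(5)] = 1/12 × (-0.000164379 − (-0.0160000)) = 0.00131964.
Running total after k=1: 0.178787.
k=2: B_{4}/(4)! × [f^{(3)}(23) − f^{(3)}(5)] = −1/720 × (-3.72883e-06 − (-0.00768000)) = -1.06615e-05.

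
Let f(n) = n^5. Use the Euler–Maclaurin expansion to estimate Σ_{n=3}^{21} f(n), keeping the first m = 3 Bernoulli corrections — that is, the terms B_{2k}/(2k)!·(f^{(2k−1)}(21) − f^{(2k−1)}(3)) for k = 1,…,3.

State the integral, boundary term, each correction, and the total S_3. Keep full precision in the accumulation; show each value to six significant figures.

S_3 ≈ 1.64174e+07

Integral: ∫_3^21 x^5 dx = 1.42942e+07.
Boundary: ½(f(3) + f(21)) = ½(243.000 + 4.08410e+06) = 2.04217e+06.
Integral + boundary = 1.63364e+07.
Order-1 term: 1/12 · (972405 − 405.000) = 81000.0.
Running total after k=1: 1.64174e+07.
Order-2 term: −1/720 · (26460.0 − 540.000) = -36.0000.
Running total after k=2: 1.64174e+07.
Order-3 term: 1/30240 · (120.000 − 120.000) = 0.00000.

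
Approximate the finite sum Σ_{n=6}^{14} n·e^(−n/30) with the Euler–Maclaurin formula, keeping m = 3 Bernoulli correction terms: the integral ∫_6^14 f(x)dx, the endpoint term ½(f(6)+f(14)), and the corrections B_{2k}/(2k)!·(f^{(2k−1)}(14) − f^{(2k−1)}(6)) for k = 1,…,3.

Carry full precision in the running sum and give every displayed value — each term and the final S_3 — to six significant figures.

S_3 ≈ 63.2907

∫_6^14 x·e^(−x/30) dx evaluates to 56.4716.
½[f(6) + f(14)] = ½[4.91238 + 8.77925] = 6.84582.
Integral + boundary = 63.3174.
Correction k=1: B_{2}/2! · (f^{(1)}(14) − f^{(1)}(6)) = 1/12 · (0.334448 − 0.654985) = -0.0267114.
Running total after k=1: 63.2907.
Correction k=2: B_{4}/4! · (f^{(3)}(14) − f^{(3)}(6)) = −1/720 · (0.00176514 − 0.00254716) = 1.08614e-06.
Running total after k=2: 63.2907.
Correction k=3: B_{6}/6! · (f^{(5)}(14) − f^{(5)}(6)) = 1/30240 · (3.50963e-06 − 4.85174e-06) = -4.43817e-11.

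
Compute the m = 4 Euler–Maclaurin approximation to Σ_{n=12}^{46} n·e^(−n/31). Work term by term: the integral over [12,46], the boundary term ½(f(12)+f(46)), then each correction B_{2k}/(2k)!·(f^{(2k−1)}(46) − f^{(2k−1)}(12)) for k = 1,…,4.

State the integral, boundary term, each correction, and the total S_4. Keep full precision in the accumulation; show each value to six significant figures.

S_4 ≈ 373.115

The integral term ∫_12^46 x·e^(−x/31) dx = 363.869.
½[f(12) + f(46)] = ½[8.14830 + 10.4309] = 9.28959.
Integral + boundary = 373.159.
Order-1 term: 1/12 · (-0.109722 − 0.416177) = -0.0438249.
After k=1: 373.115.
Order-2 term: −1/720 · (0.000357747 − 0.00184623) = 2.06734e-06.
After k=2: 373.115.
Order-3 term: 1/30240 · (8.63338e-07 − 3.39167e-06) = -8.36088e-11.
After k=3: 373.115.
Order-4 term: −1/1209600 · (1.40938e-09 − 5.05950e-09) = 3.01763e-15.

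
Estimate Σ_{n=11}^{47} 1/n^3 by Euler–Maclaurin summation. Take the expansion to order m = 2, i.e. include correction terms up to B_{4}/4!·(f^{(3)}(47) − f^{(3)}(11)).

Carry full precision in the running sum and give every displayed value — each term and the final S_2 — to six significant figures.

S_2 ≈ 0.00430334

The integral term ∫_11^47 1/x^3 dx = 0.00390588.
Boundary: ½(f(11) + f(47)) = ½(0.000751315 + 9.63178e-06) = 0.000380473.
Integral + boundary = 0.00428636.
Correction k=1: B_{2}/2! · (f^{(1)}(47) − f^{(1)}(11)) = 1/12 · (-6.14794e-07 − (-0.000204904)) = 1.70241e-05.
Partial sum through k=1: 0.00430338.
Correction k=2: B_{4}/4! · (f^{(3)}(47) − f^{(3)}(11)) = −1/720 · (-5.56627e-09 − (-3.38684e-05)) = -4.70318e-08.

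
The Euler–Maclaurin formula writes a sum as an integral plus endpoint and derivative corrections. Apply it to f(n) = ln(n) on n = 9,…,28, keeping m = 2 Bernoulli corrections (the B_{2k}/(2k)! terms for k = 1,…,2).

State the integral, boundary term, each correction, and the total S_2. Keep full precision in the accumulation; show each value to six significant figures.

S_2 ≈ 57.2851

∫_9^28 ln(x) dx evaluates to 54.5267.
½[f(9) + f(28)] = ½[2.19722 + 3.33220] = 2.76471.
Running total after boundary: 57.2914.
Correction k=1: B_{2}/2! · (f^{(1)}(28) − f^{(1)}(9)) = 1/12 · (0.0357143 − 0.111111) = -0.00628307.
Running total after k=1: 57.2851.
Correction k=2: B_{4}/4! · (f^{(3)}(28) − f^{(3)}(9)) = −1/720 · (9.11079e-05 − 0.00274348) = 3.68386e-06.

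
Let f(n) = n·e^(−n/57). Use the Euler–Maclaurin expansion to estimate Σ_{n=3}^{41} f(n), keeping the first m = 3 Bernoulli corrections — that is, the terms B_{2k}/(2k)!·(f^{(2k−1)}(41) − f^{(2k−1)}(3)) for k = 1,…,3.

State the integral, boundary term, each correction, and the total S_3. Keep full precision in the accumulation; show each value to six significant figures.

S_3 ≈ 535.093

Integral: ∫_3^41 x·e^(−x/57) dx = 523.748.
Boundary: ½(f(3) + f(41)) = ½(2.84619 + 19.9709) = 11.4085.
Running total after boundary: 535.157.
Correction k=1: B_{2}/2! · (f^{(1)}(41) − f^{(1)}(3)) = 1/12 · (0.136728 − 0.898796) = -0.0635057.
Running total after k=1: 535.093.
Correction k=2: B_{4}/4! · (f^{(3)}(41) − f^{(3)}(3)) = −1/720 · (0.000341926 − 0.000860651) = 7.20452e-07.
Running total after k=2: 535.093.
Correction k=3: B_{6}/6! · (f^{(5)}(41) − f^{(5)}(3)) = 1/30240 · (1.97528e-07 − 4.44649e-07) = -8.17199e-12.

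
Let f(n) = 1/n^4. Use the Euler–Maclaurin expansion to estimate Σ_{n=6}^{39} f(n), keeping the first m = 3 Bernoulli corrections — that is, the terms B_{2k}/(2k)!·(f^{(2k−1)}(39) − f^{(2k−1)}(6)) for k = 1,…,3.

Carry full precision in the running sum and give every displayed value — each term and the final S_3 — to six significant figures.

S_3 ≈ 0.00196590

∫_6^39 1/x^4 dx evaluates to 0.00153759.
½[f(6) + f(39)] = ½[0.000771605 + 4.32257e-07] = 0.000386019.
So far: 0.00192361.
Order-1 term: 1/12 · (-4.43340e-08 − (-0.000514403)) = 4.28632e-05.
Partial sum through k=1: 0.00196647.
Order-2 term: −1/720 · (-8.74438e-10 − (-0.000428669)) = -5.95373e-07.
Partial sum through k=2: 0.00196588.
Order-3 term: 1/30240 · (-3.21950e-11 − (-0.000666819)) = 2.20509e-08.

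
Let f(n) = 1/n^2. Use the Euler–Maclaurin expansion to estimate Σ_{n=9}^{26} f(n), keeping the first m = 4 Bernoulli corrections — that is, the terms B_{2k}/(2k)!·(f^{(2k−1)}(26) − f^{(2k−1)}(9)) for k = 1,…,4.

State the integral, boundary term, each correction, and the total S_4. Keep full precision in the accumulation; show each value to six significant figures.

S_4 ≈ 0.0797806

Integral: ∫_9^26 1/x^2 dx = 0.0726496.
Endpoint term: (f(9) + f(26))/2 = (0.0123457 + 0.00147929)/2 = 0.00691248.
Integral + boundary = 0.0795621.
Order-1 term: 1/12 · (-0.000113792 − (-0.00274348)) = 0.000219141.
After k=1: 0.0797812.
Order-2 term: −1/720 · (-2.01997e-06 − (-0.000406442)) = -5.61697e-07.
After k=2: 0.0797806.
Order-3 term: 1/30240 · (-8.96436e-08 − (-0.000150534)) = 4.97502e-09.
After k=3: 0.0797806.
Order-4 term: −1/1209600 · (-7.42609e-09 − (-0.000104073)) = -8.60330e-11.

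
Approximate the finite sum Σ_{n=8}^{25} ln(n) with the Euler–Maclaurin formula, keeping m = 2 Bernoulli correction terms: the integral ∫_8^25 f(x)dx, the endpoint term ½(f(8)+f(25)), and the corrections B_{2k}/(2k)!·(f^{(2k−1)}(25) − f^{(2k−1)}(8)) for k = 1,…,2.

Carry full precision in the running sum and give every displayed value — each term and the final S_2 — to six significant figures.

Integral: ∫_8^25 ln(x) dx = 46.8364.
½[f(8) + f(25)] = ½[2.07944 + 3.21888] = 2.64916.
So far: 49.4855.
k=1: B_{2}/(2)! × [f^{(1)}(25) − f^{(1)}(8)] = 1/12 × (0.0400000 − 0.125000) = -0.00708333.
Running total after k=1: 49.4784.
k=2: B_{4}/(4)! × [f^{(3)}(25) − f^{(3)}(8)] = −1/720 × (0.000128000 − 0.00390625) = 5.24757e-06.

S_2 ≈ 49.4784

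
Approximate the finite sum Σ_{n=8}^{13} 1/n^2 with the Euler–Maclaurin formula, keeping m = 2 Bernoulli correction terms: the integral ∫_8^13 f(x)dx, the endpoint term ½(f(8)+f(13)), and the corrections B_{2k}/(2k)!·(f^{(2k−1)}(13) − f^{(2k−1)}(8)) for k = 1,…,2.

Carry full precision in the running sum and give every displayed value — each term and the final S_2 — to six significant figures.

Integral: ∫_8^13 1/x^2 dx = 0.0480769.
½[f(8) + f(13)] = ½[0.0156250 + 0.00591716] = 0.0107711.
So far: 0.0588480.
Correction k=1: B_{2}/2! · (f^{(1)}(13) − f^{(1)}(8)) = 1/12 · (-0.000910332 − (-0.00390625)) = 0.000249660.
After k=1: 0.0590977.
Correction k=2: B_{4}/4! · (f^{(3)}(13) − f^{(3)}(8)) = −1/720 · (-6.46390e-05 − (-0.000732422)) = -9.27476e-07.

S_2 ≈ 0.0590967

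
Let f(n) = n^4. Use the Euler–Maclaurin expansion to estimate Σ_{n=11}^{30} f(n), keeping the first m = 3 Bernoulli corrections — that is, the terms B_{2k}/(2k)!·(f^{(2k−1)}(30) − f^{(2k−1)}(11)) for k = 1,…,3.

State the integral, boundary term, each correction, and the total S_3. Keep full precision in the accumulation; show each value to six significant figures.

∫_11^30 x^4 dx evaluates to 4.82779e+06.
½[f(11) + f(30)] = ½[14641.0 + 810000] = 412320.
Integral + boundary = 5.24011e+06.
k=1: B_{2}/(2)! × [f^{(1)}(30) − f^{(1)}(11)] = 1/12 × (108000 − 5324.00) = 8556.33.
After k=1: 5.24867e+06.
k=2: B_{4}/(4)! × [f^{(3)}(30) − f^{(3)}(11)] = −1/720 × (720.000 − 264.000) = -0.633333.
After k=2: 5.24867e+06.
k=3: B_{6}/(6)! × [f^{(5)}(30) − f^{(5)}(11)] = 1/30240 × (0.00000 − 0.00000) = 0.00000.

S_3 ≈ 5.24867e+06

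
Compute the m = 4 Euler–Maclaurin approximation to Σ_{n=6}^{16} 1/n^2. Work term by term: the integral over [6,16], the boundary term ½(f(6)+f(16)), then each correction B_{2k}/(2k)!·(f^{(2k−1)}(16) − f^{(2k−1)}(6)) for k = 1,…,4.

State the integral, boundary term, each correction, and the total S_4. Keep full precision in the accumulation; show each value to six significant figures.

S_4 ≈ 0.120735

Integral: ∫_6^16 1/x^2 dx = 0.104167.
Endpoint term: (f(6) + f(16))/2 = (0.0277778 + 0.00390625)/2 = 0.0158420.
Integral + boundary = 0.120009.
Correction k=1: B_{2}/2! · (f^{(1)}(16) − f^{(1)}(6)) = 1/12 · (-0.000488281 − (-0.00925926)) = 0.000730915.
After k=1: 0.120740.
Correction k=2: B_{4}/4! · (f^{(3)}(16) − f^{(3)}(6)) = −1/720 · (-2.28882e-05 − (-0.00308642)) = -4.25490e-06.
After k=2: 0.120735.
Correction k=3: B_{6}/6! · (f^{(5)}(16) − f^{(5)}(6)) = 1/30240 · (-2.68221e-06 − (-0.00257202)) = 8.49648e-08.
After k=3: 0.120735.
Correction k=4: B_{8}/8! · (f^{(7)}(16) − f^{(7)}(6)) = −1/1209600 · (-5.86733e-07 − (-0.00400091)) = -3.30715e-09.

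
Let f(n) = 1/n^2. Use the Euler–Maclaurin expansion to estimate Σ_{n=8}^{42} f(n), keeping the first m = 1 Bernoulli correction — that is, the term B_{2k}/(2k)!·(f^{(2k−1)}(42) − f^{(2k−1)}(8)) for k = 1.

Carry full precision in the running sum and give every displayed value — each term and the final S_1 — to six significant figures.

Integral: ∫_8^42 1/x^2 dx = 0.101190.
½[f(8) + f(42)] = ½[0.0156250 + 0.000566893] = 0.00809595.
Integral + boundary = 0.109286.
k=1: B_{2}/(2)! × [f^{(1)}(42) − f^{(1)}(8)] = 1/12 × (-2.69949e-05 − (-0.00390625)) = 0.000323271.

S_1 ≈ 0.109610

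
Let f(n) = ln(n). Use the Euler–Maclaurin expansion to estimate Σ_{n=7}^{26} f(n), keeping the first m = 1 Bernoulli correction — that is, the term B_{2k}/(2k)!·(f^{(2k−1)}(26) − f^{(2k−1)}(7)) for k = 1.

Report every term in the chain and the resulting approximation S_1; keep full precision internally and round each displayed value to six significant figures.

The integral term ∫_7^26 ln(x) dx = 52.0891.
½[f(7) + f(26)] = ½[1.94591 + 3.25810] = 2.60200.
Running total after boundary: 54.6911.
Correction k=1: B_{2}/2! · (f^{(1)}(26) − f^{(1)}(7)) = 1/12 · (0.0384615 − 0.142857) = -0.00869963.

S_1 ≈ 54.6824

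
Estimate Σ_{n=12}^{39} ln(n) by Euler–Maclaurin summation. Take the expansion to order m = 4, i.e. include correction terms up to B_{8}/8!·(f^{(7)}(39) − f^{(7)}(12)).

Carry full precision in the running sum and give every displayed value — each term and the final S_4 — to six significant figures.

Integral: ∫_12^39 ln(x) dx = 86.0600.
½[f(12) + f(39)] = ½[2.48491 + 3.66356] = 3.07423.
Running total after boundary: 89.1343.
Correction k=1: B_{2}/2! · (f^{(1)}(39) − f^{(1)}(12)) = 1/12 · (0.0256410 − 0.0833333) = -0.00480769.
Running total after k=1: 89.1295.
Correction k=2: B_{4}/4! · (f^{(3)}(39) − f^{(3)}(12)) = −1/720 · (3.37160e-05 − 0.00115741) = 1.56068e-06.
Running total after k=2: 89.1295.
Correction k=3: B_{6}/6! · (f^{(5)}(39) − f^{(5)}(12)) = 1/30240 · (2.66004e-07 − 9.64506e-05) = -3.18071e-09.
Running total after k=3: 89.1295.
Correction k=4: B_{8}/8! · (f^{(7)}(39) − f^{(7)}(12)) = −1/1209600 · (5.24663e-09 − 2.00939e-05) = 1.66077e-11.

S_4 ≈ 89.1295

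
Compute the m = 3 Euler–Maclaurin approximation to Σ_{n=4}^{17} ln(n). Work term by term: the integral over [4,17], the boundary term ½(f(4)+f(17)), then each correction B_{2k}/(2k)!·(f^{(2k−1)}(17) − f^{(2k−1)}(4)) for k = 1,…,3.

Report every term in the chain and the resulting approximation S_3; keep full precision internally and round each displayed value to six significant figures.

S_3 ≈ 31.7133

Integral: ∫_4^17 ln(x) dx = 29.6194.
½[f(4) + f(17)] = ½[1.38629 + 2.83321] = 2.10975.
So far: 31.7292.
Correction k=1: B_{2}/2! · (f^{(1)}(17) − f^{(1)}(4)) = 1/12 · (0.0588235 − 0.250000) = -0.0159314.
Running total after k=1: 31.7133.
Correction k=2: B_{4}/4! · (f^{(3)}(17) − f^{(3)}(4)) = −1/720 · (0.000407083 − 0.0312500) = 4.28374e-05.
Running total after k=2: 31.7133.
Correction k=3: B_{6}/6! · (f^{(5)}(17) − f^{(5)}(4)) = 1/30240 · (1.69031e-05 − 0.0234375) = -7.74491e-07.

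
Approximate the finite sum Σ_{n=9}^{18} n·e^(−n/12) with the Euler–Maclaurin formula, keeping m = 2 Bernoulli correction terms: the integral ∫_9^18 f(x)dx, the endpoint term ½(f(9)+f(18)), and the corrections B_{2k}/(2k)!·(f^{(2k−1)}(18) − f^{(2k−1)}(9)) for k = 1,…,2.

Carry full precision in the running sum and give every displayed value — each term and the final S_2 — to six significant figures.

S_2 ≈ 42.8242

The integral term ∫_9^18 x·e^(−x/12) dx = 38.7095.
Endpoint term: (f(9) + f(18))/2 = (4.25130 + 4.01634)/2 = 4.13382.
So far: 42.8433.
k=1: B_{2}/(2)! × [f^{(1)}(18) − f^{(1)}(9)] = 1/12 × (-0.111565 − 0.118092) = -0.0191381.
Partial sum through k=1: 42.8242.
k=2: B_{4}/(4)! × [f^{(3)}(18) − f^{(3)}(9)] = −1/720 × (0.00232427 − 0.00738073) = 7.02285e-06.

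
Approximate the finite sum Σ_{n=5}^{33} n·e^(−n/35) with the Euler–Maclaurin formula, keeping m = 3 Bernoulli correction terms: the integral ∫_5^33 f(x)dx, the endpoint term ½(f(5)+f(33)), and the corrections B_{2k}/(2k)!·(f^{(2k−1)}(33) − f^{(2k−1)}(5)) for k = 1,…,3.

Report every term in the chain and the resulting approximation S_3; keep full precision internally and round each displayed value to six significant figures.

S_3 ≈ 295.121

The integral term ∫_5^33 x·e^(−x/35) dx = 286.587.
Boundary: ½(f(5) + f(33)) = ½(4.33439 + 12.8539) = 8.59417.
So far: 295.181.
Correction k=1: B_{2}/2! · (f^{(1)}(33) − f^{(1)}(5)) = 1/12 · (0.0222579 − 0.743038) = -0.0600650.
Partial sum through k=1: 295.121.
Correction k=2: B_{4}/4! · (f^{(3)}(33) − f^{(3)}(5)) = −1/720 · (0.000654110 − 0.00202187) = 1.89967e-06.
Partial sum through k=2: 295.121.
Correction k=3: B_{6}/6! · (f^{(5)}(33) − f^{(5)}(5)) = 1/30240 · (1.05310e-06 − 2.80586e-06) = -5.79617e-11.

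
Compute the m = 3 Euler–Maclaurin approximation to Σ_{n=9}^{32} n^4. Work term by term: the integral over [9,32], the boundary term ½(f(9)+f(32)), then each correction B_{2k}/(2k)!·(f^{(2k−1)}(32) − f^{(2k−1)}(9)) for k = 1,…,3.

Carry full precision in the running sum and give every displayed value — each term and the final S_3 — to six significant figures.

S_3 ≈ 7.23732e+06

Integral: ∫_9^32 x^4 dx = 6.69908e+06.
Boundary: ½(f(9) + f(32)) = ½(6561.00 + 1.04858e+06) = 527568.
Running total after boundary: 7.22665e+06.
Correction k=1: B_{2}/2! · (f^{(1)}(32) − f^{(1)}(9)) = 1/12 · (131072 − 2916.00) = 10679.7.
Partial sum through k=1: 7.23732e+06.
Correction k=2: B_{4}/4! · (f^{(3)}(32) − f^{(3)}(9)) = −1/720 · (768.000 − 216.000) = -0.766667.
Partial sum through k=2: 7.23732e+06.
Correction k=3: B_{6}/6! · (f^{(5)}(32) − f^{(5)}(9)) = 1/30240 · (0.00000 − 0.00000) = 0.00000.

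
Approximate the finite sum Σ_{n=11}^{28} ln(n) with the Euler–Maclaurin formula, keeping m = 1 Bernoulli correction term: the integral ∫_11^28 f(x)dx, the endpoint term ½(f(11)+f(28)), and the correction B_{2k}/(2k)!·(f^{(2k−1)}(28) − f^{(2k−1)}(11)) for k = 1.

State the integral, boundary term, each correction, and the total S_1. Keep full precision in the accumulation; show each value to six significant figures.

The integral term ∫_11^28 ln(x) dx = 49.9249.
½[f(11) + f(28)] = ½[2.39790 + 3.33220] = 2.86505.
Running total after boundary: 52.7899.
k=1: B_{2}/(2)! × [f^{(1)}(28) − f^{(1)}(11)] = 1/12 × (0.0357143 − 0.0909091) = -0.00459957.

S_1 ≈ 52.7853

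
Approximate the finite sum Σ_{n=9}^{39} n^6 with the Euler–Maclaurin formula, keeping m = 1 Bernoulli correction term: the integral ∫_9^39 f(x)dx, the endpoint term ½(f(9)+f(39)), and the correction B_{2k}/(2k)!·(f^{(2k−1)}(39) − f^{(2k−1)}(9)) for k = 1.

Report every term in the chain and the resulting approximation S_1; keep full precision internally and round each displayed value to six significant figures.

∫_9^39 x^6 dx evaluates to 1.96037e+10.
Endpoint term: (f(9) + f(39))/2 = (531441 + 3.51874e+09)/2 = 1.75964e+09.
Integral + boundary = 2.13634e+10.
k=1: B_{2}/(2)! × [f^{(1)}(39) − f^{(1)}(9)] = 1/12 × (5.41345e+08 − 354294) = 4.50826e+07.

S_1 ≈ 2.14085e+10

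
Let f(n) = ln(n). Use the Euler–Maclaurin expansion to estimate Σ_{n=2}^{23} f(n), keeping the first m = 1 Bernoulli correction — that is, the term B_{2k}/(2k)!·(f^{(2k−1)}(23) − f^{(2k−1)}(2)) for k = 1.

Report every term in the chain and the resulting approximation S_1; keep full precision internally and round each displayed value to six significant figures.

The integral term ∫_2^23 ln(x) dx = 49.7301.
½[f(2) + f(23)] = ½[0.693147 + 3.13549] = 1.91432.
Running total after boundary: 51.6444.
Correction k=1: B_{2}/2! · (f^{(1)}(23) − f^{(1)}(2)) = 1/12 · (0.0434783 − 0.500000) = -0.0380435.

S_1 ≈ 51.6063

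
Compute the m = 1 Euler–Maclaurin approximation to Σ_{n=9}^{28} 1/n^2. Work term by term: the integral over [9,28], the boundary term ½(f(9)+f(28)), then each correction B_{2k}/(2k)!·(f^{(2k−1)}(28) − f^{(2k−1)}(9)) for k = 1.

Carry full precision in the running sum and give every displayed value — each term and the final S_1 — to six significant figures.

S_1 ≈ 0.0824285

∫_9^28 1/x^2 dx evaluates to 0.0753968.
Boundary: ½(f(9) + f(28)) = ½(0.0123457 + 0.00127551) = 0.00681059.
So far: 0.0822074.
Order-1 term: 1/12 · (-9.11079e-05 − (-0.00274348)) = 0.000221031.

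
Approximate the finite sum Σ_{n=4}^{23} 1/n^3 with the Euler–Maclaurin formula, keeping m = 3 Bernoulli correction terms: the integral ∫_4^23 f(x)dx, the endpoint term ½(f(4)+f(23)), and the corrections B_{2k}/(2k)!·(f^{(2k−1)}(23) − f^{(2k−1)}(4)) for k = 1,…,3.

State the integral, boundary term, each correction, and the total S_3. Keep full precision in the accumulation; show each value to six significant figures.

Integral: ∫_4^23 1/x^3 dx = 0.0303048.
½[f(4) + f(23)] = ½[0.0156250 + 8.21895e-05] = 0.00785359.
So far: 0.0381584.
Correction k=1: B_{2}/2! · (f^{(1)}(23) − f^{(1)}(4)) = 1/12 · (-1.07204e-05 − (-0.0117188)) = 0.000975669.
Partial sum through k=1: 0.0391341.
Correction k=2: B_{4}/4! · (f^{(3)}(23) − f^{(3)}(4)) = −1/720 · (-4.05307e-07 − (-0.0146484)) = -2.03445e-05.
Partial sum through k=2: 0.0391137.
Correction k=3: B_{6}/6! · (f^{(5)}(23) − f^{(5)}(4)) = 1/30240 · (-3.21794e-08 − (-0.0384521)) = 1.27156e-06.

S_3 ≈ 0.0391150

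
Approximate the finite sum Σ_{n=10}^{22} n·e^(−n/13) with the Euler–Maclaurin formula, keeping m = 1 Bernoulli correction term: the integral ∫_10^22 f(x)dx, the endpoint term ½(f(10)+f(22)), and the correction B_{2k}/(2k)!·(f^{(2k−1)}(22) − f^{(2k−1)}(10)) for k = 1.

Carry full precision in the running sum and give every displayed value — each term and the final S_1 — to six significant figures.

The integral term ∫_10^22 x·e^(−x/13) dx = 54.7846.
Endpoint term: (f(10) + f(22))/2 = (4.63369 + 4.05007)/2 = 4.34188.
So far: 59.1265.
Correction k=1: B_{2}/2! · (f^{(1)}(22) − f^{(1)}(10)) = 1/12 · (-0.127450 − 0.106931) = -0.0195318.

S_1 ≈ 59.1069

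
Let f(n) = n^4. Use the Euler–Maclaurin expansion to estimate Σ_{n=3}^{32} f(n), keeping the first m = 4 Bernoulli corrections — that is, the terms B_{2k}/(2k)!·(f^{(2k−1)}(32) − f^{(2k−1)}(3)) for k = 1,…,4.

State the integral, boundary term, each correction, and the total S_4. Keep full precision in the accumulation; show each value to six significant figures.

∫_3^32 x^4 dx evaluates to 6.71084e+06.
½[f(3) + f(32)] = ½[81.0000 + 1.04858e+06] = 524328.
Running total after boundary: 7.23517e+06.
k=1: B_{2}/(2)! × [f^{(1)}(32) − f^{(1)}(3)] = 1/12 × (131072 − 108.000) = 10913.7.
After k=1: 7.24608e+06.
k=2: B_{4}/(4)! × [f^{(3)}(32) − f^{(3)}(3)] = −1/720 × (768.000 − 72.0000) = -0.966667.
After k=2: 7.24608e+06.
k=3: B_{6}/(6)! × [f^{(5)}(32) − f^{(5)}(3)] = 1/30240 × (0.00000 − 0.00000) = 0.00000.
After k=3: 7.24608e+06.
k=4: B_{8}/(8)! × [f^{(7)}(32) − f^{(7)}(3)] = −1/1209600 × (0.00000 − 0.00000) = 0.00000.

S_4 ≈ 7.24608e+06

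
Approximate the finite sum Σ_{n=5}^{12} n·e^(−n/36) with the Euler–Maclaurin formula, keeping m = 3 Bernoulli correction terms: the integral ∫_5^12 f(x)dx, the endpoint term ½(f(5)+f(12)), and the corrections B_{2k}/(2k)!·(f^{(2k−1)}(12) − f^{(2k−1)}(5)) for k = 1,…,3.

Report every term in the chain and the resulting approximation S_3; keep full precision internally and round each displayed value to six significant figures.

Integral: ∫_5^12 x·e^(−x/36) dx = 46.4332.
Endpoint term: (f(5) + f(12))/2 = (4.35162 + 8.59838)/2 = 6.47500.
Integral + boundary = 52.9082.
Order-1 term: 1/12 · (0.477688 − 0.749446) = -0.0226466.
After k=1: 52.8855.
Order-2 term: −1/720 · (0.00147434 − 0.00192137) = 6.20869e-07.
After k=2: 52.8855.
Order-3 term: 1/30240 · (1.99082e-06 − 2.51888e-06) = -1.74622e-11.

S_3 ≈ 52.8855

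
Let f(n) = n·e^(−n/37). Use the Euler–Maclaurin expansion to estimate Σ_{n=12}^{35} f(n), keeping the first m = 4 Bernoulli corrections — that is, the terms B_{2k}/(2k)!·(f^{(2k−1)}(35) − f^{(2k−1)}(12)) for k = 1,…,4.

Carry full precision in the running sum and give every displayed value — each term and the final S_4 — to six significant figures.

The integral term ∫_12^35 x·e^(−x/37) dx = 276.364.
Boundary: ½(f(12) + f(35)) = ½(8.67619 + 13.5909) = 11.1336.
So far: 287.498.
Order-1 term: 1/12 · (0.0209898 − 0.488524) = -0.0389612.
Partial sum through k=1: 287.459.
Order-2 term: −1/720 · (0.000582625 − 0.00141312) = 1.15346e-06.
Partial sum through k=2: 287.459.
Order-3 term: 1/30240 · (8.39970e-07 − 1.80379e-06) = -3.18723e-11.
Partial sum through k=3: 287.459.
Order-4 term: −1/1209600 · (9.16256e-10 − 1.88119e-09) = 7.97730e-16.

S_4 ≈ 287.459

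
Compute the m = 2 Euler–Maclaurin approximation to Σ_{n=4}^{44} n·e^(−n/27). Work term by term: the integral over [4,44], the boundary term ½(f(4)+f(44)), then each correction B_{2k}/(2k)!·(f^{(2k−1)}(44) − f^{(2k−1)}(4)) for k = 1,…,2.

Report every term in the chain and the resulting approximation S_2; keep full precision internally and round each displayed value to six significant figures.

S_2 ≈ 351.977

The integral term ∫_4^44 x·e^(−x/27) dx = 346.012.
Endpoint term: (f(4) + f(44))/2 = (3.44921 + 8.62409)/2 = 6.03665.
So far: 352.048.
Order-1 term: 1/12 · (-0.123409 − 0.734555) = -0.0714970.
After k=1: 351.977.
Order-2 term: −1/720 · (0.000368444 − 0.00337334) = 4.17346e-06.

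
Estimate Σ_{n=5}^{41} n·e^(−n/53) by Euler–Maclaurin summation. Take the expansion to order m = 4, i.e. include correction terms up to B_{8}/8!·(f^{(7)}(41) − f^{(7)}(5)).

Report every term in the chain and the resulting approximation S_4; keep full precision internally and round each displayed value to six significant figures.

∫_5^41 x·e^(−x/53) dx evaluates to 498.783.
½[f(5) + f(41)] = ½[4.54987 + 18.9156] = 11.7327.
Integral + boundary = 510.515.
k=1: B_{2}/(2)! × [f^{(1)}(41) − f^{(1)}(5)] = 1/12 × (0.104458 − 0.824127) = -0.0599724.
Partial sum through k=1: 510.455.
k=2: B_{4}/(4)! × [f^{(3)}(41) − f^{(3)}(5)] = −1/720 × (0.000365671 − 0.000941287) = 7.99466e-07.
Partial sum through k=2: 510.455.
k=3: B_{6}/(6)! × [f^{(5)}(41) − f^{(5)}(5)] = 1/30240 × (2.47118e-07 − 5.65748e-07) = -1.05367e-11.
Partial sum through k=3: 510.455.
k=4: B_{8}/(8)! × [f^{(7)}(41) − f^{(7)}(5)] = −1/1209600 × (1.29604e-10 − 2.83517e-10) = 1.27243e-16.

S_4 ≈ 510.455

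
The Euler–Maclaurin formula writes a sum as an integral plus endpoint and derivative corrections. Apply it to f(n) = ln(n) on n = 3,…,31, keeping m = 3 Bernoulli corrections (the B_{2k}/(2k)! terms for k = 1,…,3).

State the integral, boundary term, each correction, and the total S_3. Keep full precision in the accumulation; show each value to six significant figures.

S_3 ≈ 77.3991

Integral: ∫_3^31 ln(x) dx = 75.1578.
Boundary: ½(f(3) + f(31)) = ½(1.09861 + 3.43399) = 2.26630.
Running total after boundary: 77.4241.
Correction k=1: B_{2}/2! · (f^{(1)}(31) − f^{(1)}(3)) = 1/12 · (0.0322581 − 0.333333) = -0.0250896.
Partial sum through k=1: 77.3990.
Correction k=2: B_{4}/4! · (f^{(3)}(31) − f^{(3)}(3)) = −1/720 · (6.71344e-05 − 0.0740741) = 0.000102787.
Partial sum through k=2: 77.3991.
Correction k=3: B_{6}/6! · (f^{(5)}(31) − f^{(5)}(3)) = 1/30240 · (8.38306e-07 − 0.0987654) = -3.26602e-06.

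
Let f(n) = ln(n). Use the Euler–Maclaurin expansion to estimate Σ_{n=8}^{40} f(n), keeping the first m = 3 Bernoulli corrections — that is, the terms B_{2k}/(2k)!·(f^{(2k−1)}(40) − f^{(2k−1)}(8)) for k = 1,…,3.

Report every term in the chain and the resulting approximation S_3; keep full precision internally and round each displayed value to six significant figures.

S_3 ≈ 101.795

Integral: ∫_8^40 ln(x) dx = 98.9196.
Endpoint term: (f(8) + f(40))/2 = (2.07944 + 3.68888)/2 = 2.88416.
So far: 101.804.
Correction k=1: B_{2}/2! · (f^{(1)}(40) − f^{(1)}(8)) = 1/12 · (0.0250000 − 0.125000) = -0.00833333.
Running total after k=1: 101.795.
Correction k=2: B_{4}/4! · (f^{(3)}(40) − f^{(3)}(8)) = −1/720 · (3.12500e-05 − 0.00390625) = 5.38194e-06.
Running total after k=2: 101.795.
Correction k=3: B_{6}/6! · (f^{(5)}(40) − f^{(5)}(8)) = 1/30240 · (2.34375e-07 − 0.000732422) = -2.42125e-08.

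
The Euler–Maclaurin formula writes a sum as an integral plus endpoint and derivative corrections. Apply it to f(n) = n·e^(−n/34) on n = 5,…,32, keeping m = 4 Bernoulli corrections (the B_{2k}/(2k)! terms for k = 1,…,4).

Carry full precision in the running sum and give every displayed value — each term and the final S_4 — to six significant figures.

S_4 ≈ 277.464

∫_5^32 x·e^(−x/34) dx evaluates to 269.122.
Endpoint term: (f(5) + f(32))/2 = (4.31622 + 12.4854)/2 = 8.40080.
Integral + boundary = 277.523.
k=1: B_{2}/(2)! × [f^{(1)}(32) − f^{(1)}(5)] = 1/12 × (0.0229511 − 0.736296) = -0.0594454.
Partial sum through k=1: 277.464.
k=2: B_{4}/(4)! × [f^{(3)}(32) − f^{(3)}(5)] = −1/720 × (0.000694886 − 0.00213043) = 1.99382e-06.
Partial sum through k=2: 277.464.
k=3: B_{6}/(6)! × [f^{(5)}(32) − f^{(5)}(5)] = 1/30240 × (1.18505e-06 − 3.13489e-06) = -6.44789e-11.
Partial sum through k=3: 277.464.
k=4: B_{8}/(8)! × [f^{(7)}(32) − f^{(7)}(5)] = −1/1209600 × (1.53027e-09 − 3.82945e-09) = 1.90078e-15.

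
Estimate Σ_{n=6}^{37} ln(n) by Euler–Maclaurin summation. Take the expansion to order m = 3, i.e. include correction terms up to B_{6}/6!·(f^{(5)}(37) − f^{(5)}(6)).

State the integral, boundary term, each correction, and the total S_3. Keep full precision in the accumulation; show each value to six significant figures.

The integral term ∫_6^37 ln(x) dx = 91.8534.
Boundary: ½(f(6) + f(37)) = ½(1.79176 + 3.61092) = 2.70134.
Running total after boundary: 94.5547.
Correction k=1: B_{2}/2! · (f^{(1)}(37) − f^{(1)}(6)) = 1/12 · (0.0270270 − 0.166667) = -0.0116366.
Running total after k=1: 94.5431.
Correction k=2: B_{4}/4! · (f^{(3)}(37) − f^{(3)}(6)) = −1/720 · (3.94843e-05 − 0.00925926) = 1.28052e-05.
Running total after k=2: 94.5431.
Correction k=3: B_{6}/6! · (f^{(5)}(37) − f^{(5)}(6)) = 1/30240 · (3.46101e-07 − 0.00308642) = -1.02053e-07.

S_3 ≈ 94.5431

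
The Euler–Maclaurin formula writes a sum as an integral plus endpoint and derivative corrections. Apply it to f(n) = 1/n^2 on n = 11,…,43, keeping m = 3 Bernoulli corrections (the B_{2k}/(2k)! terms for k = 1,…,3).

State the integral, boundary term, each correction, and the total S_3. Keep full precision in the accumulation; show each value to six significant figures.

Integral: ∫_11^43 1/x^2 dx = 0.0676533.
½[f(11) + f(43)] = ½[0.00826446 + 0.000540833] = 0.00440265.
Integral + boundary = 0.0720559.
Order-1 term: 1/12 · (-2.51550e-05 − (-0.00150263)) = 0.000123123.
Running total after k=1: 0.0721790.
Order-2 term: −1/720 · (-1.63256e-07 − (-0.000149021)) = -2.06747e-07.
Running total after k=2: 0.0721788.
Order-3 term: 1/30240 · (-2.64883e-09 − (-3.69474e-05)) = 1.22172e-09.

S_3 ≈ 0.0721788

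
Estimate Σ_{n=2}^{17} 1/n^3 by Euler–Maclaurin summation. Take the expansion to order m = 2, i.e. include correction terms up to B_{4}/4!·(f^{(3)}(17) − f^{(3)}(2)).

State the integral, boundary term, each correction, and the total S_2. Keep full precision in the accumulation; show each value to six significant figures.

S_2 ≈ 0.200192

The integral term ∫_2^17 1/x^3 dx = 0.123270.
½[f(2) + f(17)] = ½[0.125000 + 0.000203542] = 0.0626018.
Running total after boundary: 0.185872.
Correction k=1: B_{2}/2! · (f^{(1)}(17) − f^{(1)}(2)) = 1/12 · (-3.59191e-05 − (-0.187500)) = 0.0156220.
Partial sum through k=1: 0.201494.
Correction k=2: B_{4}/4! · (f^{(3)}(17) − f^{(3)}(2)) = −1/720 · (-2.48575e-06 − (-0.937500)) = -0.00130208.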